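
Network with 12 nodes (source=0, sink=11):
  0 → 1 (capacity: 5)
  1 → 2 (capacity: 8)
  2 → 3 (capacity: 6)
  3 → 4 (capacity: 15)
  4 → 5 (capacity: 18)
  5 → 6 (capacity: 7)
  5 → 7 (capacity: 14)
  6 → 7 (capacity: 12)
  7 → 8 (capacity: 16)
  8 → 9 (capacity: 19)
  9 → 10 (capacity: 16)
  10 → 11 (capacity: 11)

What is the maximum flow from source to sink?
Maximum flow = 5

Max flow: 5

Flow assignment:
  0 → 1: 5/5
  1 → 2: 5/8
  2 → 3: 5/6
  3 → 4: 5/15
  4 → 5: 5/18
  5 → 7: 5/14
  7 → 8: 5/16
  8 → 9: 5/19
  9 → 10: 5/16
  10 → 11: 5/11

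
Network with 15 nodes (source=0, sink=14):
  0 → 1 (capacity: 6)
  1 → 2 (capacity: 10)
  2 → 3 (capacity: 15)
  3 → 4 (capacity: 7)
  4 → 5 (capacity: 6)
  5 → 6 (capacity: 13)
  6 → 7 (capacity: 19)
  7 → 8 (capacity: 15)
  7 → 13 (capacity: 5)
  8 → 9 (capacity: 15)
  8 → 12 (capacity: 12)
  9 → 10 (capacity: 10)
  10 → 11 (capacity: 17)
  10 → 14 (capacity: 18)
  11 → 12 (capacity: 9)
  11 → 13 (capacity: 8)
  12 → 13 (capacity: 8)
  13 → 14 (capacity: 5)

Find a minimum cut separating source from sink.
Min cut value = 6, edges: (4,5)

Min cut value: 6
Partition: S = [0, 1, 2, 3, 4], T = [5, 6, 7, 8, 9, 10, 11, 12, 13, 14]
Cut edges: (4,5)

By max-flow min-cut theorem, max flow = min cut = 6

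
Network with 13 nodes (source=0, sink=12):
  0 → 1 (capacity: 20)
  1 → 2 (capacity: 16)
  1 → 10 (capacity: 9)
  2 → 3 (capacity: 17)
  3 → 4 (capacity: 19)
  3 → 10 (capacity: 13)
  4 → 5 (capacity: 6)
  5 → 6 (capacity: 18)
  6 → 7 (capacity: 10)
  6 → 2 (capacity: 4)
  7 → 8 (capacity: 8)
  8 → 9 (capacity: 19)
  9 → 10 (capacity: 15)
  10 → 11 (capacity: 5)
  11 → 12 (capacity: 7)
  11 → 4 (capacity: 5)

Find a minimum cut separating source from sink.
Min cut value = 5, edges: (10,11)

Min cut value: 5
Partition: S = [0, 1, 2, 3, 4, 5, 6, 7, 8, 9, 10], T = [11, 12]
Cut edges: (10,11)

By max-flow min-cut theorem, max flow = min cut = 5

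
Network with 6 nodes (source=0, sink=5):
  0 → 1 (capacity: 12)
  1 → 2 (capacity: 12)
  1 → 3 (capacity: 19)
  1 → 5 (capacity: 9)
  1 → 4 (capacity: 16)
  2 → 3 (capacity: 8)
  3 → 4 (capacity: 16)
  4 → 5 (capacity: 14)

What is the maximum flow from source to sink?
Maximum flow = 12

Max flow: 12

Flow assignment:
  0 → 1: 12/12
  1 → 5: 9/9
  1 → 4: 3/16
  4 → 5: 3/14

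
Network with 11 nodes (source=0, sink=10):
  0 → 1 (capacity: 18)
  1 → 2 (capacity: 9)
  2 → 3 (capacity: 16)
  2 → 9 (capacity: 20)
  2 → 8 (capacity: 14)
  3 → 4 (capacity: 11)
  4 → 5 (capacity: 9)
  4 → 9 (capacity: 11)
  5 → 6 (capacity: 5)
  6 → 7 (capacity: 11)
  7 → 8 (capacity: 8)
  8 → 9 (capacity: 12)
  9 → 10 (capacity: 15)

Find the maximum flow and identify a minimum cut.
Max flow = 9, Min cut edges: (1,2)

Maximum flow: 9
Minimum cut: (1,2)
Partition: S = [0, 1], T = [2, 3, 4, 5, 6, 7, 8, 9, 10]

Max-flow min-cut theorem verified: both equal 9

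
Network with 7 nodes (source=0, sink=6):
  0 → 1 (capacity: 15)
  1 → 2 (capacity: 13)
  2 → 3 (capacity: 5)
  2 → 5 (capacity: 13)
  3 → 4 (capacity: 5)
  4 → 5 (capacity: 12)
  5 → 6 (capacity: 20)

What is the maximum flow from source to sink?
Maximum flow = 13

Max flow: 13

Flow assignment:
  0 → 1: 13/15
  1 → 2: 13/13
  2 → 5: 13/13
  5 → 6: 13/20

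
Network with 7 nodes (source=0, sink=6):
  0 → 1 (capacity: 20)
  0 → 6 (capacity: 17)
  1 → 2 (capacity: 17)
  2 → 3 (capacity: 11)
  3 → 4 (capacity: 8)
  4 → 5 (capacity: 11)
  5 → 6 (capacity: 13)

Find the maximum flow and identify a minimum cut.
Max flow = 25, Min cut edges: (0,6), (3,4)

Maximum flow: 25
Minimum cut: (0,6), (3,4)
Partition: S = [0, 1, 2, 3], T = [4, 5, 6]

Max-flow min-cut theorem verified: both equal 25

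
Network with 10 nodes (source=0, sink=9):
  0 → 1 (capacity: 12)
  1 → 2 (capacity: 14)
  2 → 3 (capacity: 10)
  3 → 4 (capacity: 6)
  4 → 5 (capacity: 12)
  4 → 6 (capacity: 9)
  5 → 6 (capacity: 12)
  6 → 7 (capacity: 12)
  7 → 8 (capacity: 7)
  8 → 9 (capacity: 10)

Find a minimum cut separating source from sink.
Min cut value = 6, edges: (3,4)

Min cut value: 6
Partition: S = [0, 1, 2, 3], T = [4, 5, 6, 7, 8, 9]
Cut edges: (3,4)

By max-flow min-cut theorem, max flow = min cut = 6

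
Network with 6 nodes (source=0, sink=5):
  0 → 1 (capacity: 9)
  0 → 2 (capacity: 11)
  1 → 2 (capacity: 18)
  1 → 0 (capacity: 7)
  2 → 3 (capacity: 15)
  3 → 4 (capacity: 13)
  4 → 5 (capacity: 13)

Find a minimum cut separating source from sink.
Min cut value = 13, edges: (4,5)

Min cut value: 13
Partition: S = [0, 1, 2, 3, 4], T = [5]
Cut edges: (4,5)

By max-flow min-cut theorem, max flow = min cut = 13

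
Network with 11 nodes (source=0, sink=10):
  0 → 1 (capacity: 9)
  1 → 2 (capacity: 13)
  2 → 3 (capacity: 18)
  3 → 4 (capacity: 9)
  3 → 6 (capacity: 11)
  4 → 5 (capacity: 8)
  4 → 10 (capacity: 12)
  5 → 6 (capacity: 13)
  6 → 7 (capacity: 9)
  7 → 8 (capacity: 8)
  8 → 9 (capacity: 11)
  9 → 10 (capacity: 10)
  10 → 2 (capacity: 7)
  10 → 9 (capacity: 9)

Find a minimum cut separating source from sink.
Min cut value = 9, edges: (0,1)

Min cut value: 9
Partition: S = [0], T = [1, 2, 3, 4, 5, 6, 7, 8, 9, 10]
Cut edges: (0,1)

By max-flow min-cut theorem, max flow = min cut = 9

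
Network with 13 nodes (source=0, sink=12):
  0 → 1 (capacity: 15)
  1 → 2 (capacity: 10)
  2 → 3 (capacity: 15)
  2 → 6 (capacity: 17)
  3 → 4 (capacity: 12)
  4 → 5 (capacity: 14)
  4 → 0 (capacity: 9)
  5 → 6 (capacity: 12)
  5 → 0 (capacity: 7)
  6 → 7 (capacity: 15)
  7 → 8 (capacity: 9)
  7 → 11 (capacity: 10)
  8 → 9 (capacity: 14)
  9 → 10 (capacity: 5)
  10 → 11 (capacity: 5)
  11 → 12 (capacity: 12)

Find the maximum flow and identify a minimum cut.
Max flow = 10, Min cut edges: (1,2)

Maximum flow: 10
Minimum cut: (1,2)
Partition: S = [0, 1], T = [2, 3, 4, 5, 6, 7, 8, 9, 10, 11, 12]

Max-flow min-cut theorem verified: both equal 10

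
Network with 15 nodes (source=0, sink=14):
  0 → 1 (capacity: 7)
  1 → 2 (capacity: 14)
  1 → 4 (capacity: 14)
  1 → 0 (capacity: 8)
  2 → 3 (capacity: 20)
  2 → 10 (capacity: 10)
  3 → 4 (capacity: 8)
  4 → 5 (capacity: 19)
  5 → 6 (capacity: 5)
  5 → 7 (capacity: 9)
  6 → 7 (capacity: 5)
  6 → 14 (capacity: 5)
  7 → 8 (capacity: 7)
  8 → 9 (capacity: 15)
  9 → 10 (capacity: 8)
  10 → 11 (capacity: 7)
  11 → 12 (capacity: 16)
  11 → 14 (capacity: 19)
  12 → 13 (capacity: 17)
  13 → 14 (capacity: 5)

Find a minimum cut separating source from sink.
Min cut value = 7, edges: (0,1)

Min cut value: 7
Partition: S = [0], T = [1, 2, 3, 4, 5, 6, 7, 8, 9, 10, 11, 12, 13, 14]
Cut edges: (0,1)

By max-flow min-cut theorem, max flow = min cut = 7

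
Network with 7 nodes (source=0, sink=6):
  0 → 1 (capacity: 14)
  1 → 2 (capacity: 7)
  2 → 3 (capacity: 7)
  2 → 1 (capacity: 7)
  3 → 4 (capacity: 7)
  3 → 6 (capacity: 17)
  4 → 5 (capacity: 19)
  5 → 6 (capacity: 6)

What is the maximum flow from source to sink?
Maximum flow = 7

Max flow: 7

Flow assignment:
  0 → 1: 7/14
  1 → 2: 7/7
  2 → 3: 7/7
  3 → 6: 7/17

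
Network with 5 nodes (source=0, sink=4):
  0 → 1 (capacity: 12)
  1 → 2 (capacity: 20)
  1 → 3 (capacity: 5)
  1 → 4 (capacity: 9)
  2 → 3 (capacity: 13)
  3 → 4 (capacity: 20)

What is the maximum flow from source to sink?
Maximum flow = 12

Max flow: 12

Flow assignment:
  0 → 1: 12/12
  1 → 3: 3/5
  1 → 4: 9/9
  3 → 4: 3/20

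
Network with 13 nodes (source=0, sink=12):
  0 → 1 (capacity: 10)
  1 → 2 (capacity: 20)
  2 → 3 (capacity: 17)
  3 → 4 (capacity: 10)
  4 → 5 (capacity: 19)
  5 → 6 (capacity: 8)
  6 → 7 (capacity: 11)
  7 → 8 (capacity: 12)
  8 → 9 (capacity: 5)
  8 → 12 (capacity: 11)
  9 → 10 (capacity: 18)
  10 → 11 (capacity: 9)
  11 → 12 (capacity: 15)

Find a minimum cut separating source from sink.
Min cut value = 8, edges: (5,6)

Min cut value: 8
Partition: S = [0, 1, 2, 3, 4, 5], T = [6, 7, 8, 9, 10, 11, 12]
Cut edges: (5,6)

By max-flow min-cut theorem, max flow = min cut = 8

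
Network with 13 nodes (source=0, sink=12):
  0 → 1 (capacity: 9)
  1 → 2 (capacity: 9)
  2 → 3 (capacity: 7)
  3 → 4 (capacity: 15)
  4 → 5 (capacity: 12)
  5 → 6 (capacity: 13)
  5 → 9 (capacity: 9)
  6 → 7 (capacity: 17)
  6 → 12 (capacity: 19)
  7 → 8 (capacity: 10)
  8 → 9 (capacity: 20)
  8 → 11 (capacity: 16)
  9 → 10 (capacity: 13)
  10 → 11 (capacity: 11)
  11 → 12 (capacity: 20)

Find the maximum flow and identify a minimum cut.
Max flow = 7, Min cut edges: (2,3)

Maximum flow: 7
Minimum cut: (2,3)
Partition: S = [0, 1, 2], T = [3, 4, 5, 6, 7, 8, 9, 10, 11, 12]

Max-flow min-cut theorem verified: both equal 7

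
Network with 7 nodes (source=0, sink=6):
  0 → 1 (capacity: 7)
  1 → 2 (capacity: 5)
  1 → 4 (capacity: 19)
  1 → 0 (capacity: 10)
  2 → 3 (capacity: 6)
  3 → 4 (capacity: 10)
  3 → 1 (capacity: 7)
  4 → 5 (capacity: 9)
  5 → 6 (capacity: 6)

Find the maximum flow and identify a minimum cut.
Max flow = 6, Min cut edges: (5,6)

Maximum flow: 6
Minimum cut: (5,6)
Partition: S = [0, 1, 2, 3, 4, 5], T = [6]

Max-flow min-cut theorem verified: both equal 6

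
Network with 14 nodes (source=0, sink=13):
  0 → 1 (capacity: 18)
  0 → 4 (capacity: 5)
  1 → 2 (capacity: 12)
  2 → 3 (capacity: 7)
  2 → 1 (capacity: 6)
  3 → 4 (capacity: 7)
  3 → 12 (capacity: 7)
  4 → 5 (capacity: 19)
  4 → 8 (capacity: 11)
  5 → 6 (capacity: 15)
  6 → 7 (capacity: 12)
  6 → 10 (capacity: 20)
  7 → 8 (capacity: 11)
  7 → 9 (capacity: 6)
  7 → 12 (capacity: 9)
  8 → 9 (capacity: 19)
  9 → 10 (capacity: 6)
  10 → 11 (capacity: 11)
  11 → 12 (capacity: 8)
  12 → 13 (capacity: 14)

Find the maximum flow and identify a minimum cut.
Max flow = 12, Min cut edges: (0,4), (2,3)

Maximum flow: 12
Minimum cut: (0,4), (2,3)
Partition: S = [0, 1, 2], T = [3, 4, 5, 6, 7, 8, 9, 10, 11, 12, 13]

Max-flow min-cut theorem verified: both equal 12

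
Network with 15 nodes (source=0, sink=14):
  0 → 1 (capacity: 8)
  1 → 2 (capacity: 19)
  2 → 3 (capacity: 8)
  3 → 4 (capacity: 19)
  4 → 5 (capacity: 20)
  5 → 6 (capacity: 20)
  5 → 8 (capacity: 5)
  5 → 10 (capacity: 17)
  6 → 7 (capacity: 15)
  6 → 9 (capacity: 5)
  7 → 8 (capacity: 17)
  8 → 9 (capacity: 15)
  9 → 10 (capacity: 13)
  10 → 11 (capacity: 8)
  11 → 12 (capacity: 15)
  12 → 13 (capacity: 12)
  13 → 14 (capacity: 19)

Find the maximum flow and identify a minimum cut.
Max flow = 8, Min cut edges: (10,11)

Maximum flow: 8
Minimum cut: (10,11)
Partition: S = [0, 1, 2, 3, 4, 5, 6, 7, 8, 9, 10], T = [11, 12, 13, 14]

Max-flow min-cut theorem verified: both equal 8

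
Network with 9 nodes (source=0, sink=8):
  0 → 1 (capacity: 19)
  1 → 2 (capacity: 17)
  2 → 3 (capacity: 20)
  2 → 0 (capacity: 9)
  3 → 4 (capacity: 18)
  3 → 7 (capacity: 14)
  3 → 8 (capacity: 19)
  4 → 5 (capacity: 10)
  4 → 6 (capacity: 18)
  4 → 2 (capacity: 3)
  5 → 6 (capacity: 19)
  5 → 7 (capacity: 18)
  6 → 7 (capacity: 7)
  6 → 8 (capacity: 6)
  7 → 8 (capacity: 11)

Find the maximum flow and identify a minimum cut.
Max flow = 17, Min cut edges: (1,2)

Maximum flow: 17
Minimum cut: (1,2)
Partition: S = [0, 1], T = [2, 3, 4, 5, 6, 7, 8]

Max-flow min-cut theorem verified: both equal 17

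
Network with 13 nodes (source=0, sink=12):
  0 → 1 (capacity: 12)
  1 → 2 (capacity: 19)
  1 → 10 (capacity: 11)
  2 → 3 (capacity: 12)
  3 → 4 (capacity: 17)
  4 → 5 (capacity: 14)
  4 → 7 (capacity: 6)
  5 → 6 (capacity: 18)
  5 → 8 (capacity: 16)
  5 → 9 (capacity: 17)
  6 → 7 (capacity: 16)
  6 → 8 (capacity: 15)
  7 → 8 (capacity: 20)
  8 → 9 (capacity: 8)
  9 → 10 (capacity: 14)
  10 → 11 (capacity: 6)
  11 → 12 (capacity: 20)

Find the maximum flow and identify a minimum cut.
Max flow = 6, Min cut edges: (10,11)

Maximum flow: 6
Minimum cut: (10,11)
Partition: S = [0, 1, 2, 3, 4, 5, 6, 7, 8, 9, 10], T = [11, 12]

Max-flow min-cut theorem verified: both equal 6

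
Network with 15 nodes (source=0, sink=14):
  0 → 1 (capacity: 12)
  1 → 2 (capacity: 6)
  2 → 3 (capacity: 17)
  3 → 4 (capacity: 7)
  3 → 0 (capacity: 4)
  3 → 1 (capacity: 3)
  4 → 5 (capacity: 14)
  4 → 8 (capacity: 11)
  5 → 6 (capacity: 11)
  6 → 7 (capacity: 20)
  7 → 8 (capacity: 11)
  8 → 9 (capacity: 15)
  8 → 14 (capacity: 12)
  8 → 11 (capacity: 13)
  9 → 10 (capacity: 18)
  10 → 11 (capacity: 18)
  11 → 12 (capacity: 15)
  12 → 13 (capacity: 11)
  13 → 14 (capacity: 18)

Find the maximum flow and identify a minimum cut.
Max flow = 6, Min cut edges: (1,2)

Maximum flow: 6
Minimum cut: (1,2)
Partition: S = [0, 1], T = [2, 3, 4, 5, 6, 7, 8, 9, 10, 11, 12, 13, 14]

Max-flow min-cut theorem verified: both equal 6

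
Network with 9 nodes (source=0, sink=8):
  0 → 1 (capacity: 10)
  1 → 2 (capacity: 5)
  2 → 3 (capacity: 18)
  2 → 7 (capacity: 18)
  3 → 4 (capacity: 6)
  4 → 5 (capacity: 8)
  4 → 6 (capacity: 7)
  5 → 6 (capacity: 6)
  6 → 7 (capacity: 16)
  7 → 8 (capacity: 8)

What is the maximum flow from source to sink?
Maximum flow = 5

Max flow: 5

Flow assignment:
  0 → 1: 5/10
  1 → 2: 5/5
  2 → 7: 5/18
  7 → 8: 5/8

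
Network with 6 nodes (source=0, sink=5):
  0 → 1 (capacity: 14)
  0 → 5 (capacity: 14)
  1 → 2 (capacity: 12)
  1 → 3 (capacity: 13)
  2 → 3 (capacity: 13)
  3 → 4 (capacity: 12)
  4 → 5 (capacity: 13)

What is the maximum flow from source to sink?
Maximum flow = 26

Max flow: 26

Flow assignment:
  0 → 1: 12/14
  0 → 5: 14/14
  1 → 3: 12/13
  3 → 4: 12/12
  4 → 5: 12/13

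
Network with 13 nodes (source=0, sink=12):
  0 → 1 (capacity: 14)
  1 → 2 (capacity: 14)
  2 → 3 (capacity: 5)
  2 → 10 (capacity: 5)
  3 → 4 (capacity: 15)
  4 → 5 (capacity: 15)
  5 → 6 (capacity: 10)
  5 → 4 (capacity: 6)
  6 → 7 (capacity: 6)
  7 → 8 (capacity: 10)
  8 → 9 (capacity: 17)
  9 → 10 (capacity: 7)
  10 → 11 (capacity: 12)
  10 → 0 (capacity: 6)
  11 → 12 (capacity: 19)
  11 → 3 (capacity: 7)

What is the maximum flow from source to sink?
Maximum flow = 10

Max flow: 10

Flow assignment:
  0 → 1: 10/14
  1 → 2: 10/14
  2 → 3: 5/5
  2 → 10: 5/5
  3 → 4: 5/15
  4 → 5: 5/15
  5 → 6: 5/10
  6 → 7: 5/6
  7 → 8: 5/10
  8 → 9: 5/17
  9 → 10: 5/7
  10 → 11: 10/12
  11 → 12: 10/19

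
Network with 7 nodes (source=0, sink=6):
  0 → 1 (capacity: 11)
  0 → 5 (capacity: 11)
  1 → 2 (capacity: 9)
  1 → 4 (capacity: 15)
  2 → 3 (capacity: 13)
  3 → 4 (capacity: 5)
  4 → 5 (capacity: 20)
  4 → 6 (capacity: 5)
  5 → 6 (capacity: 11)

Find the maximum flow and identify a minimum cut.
Max flow = 16, Min cut edges: (4,6), (5,6)

Maximum flow: 16
Minimum cut: (4,6), (5,6)
Partition: S = [0, 1, 2, 3, 4, 5], T = [6]

Max-flow min-cut theorem verified: both equal 16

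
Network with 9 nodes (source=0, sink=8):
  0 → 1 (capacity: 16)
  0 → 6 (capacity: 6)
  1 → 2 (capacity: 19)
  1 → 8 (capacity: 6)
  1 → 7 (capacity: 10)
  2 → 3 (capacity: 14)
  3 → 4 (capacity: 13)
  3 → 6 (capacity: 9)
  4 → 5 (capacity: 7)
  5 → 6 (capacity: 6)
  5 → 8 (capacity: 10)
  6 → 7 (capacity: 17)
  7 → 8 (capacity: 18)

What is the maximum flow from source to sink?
Maximum flow = 22

Max flow: 22

Flow assignment:
  0 → 1: 16/16
  0 → 6: 6/6
  1 → 8: 6/6
  1 → 7: 10/10
  6 → 7: 6/17
  7 → 8: 16/18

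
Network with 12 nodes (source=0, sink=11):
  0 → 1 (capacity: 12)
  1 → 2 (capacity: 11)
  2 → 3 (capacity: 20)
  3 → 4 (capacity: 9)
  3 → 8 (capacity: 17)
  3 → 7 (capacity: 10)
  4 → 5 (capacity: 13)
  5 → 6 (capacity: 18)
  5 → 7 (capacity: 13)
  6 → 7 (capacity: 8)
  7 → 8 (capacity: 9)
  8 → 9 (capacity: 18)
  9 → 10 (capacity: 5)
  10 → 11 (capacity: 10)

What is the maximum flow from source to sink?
Maximum flow = 5

Max flow: 5

Flow assignment:
  0 → 1: 5/12
  1 → 2: 5/11
  2 → 3: 5/20
  3 → 8: 5/17
  8 → 9: 5/18
  9 → 10: 5/5
  10 → 11: 5/10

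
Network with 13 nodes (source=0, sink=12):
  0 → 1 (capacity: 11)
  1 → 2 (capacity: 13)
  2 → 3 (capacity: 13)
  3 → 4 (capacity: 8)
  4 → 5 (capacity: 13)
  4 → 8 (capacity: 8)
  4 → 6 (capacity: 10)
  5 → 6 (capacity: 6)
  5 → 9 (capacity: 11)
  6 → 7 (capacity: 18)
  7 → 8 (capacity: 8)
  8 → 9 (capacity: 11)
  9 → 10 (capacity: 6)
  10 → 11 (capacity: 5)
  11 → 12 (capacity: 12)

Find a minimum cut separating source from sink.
Min cut value = 5, edges: (10,11)

Min cut value: 5
Partition: S = [0, 1, 2, 3, 4, 5, 6, 7, 8, 9, 10], T = [11, 12]
Cut edges: (10,11)

By max-flow min-cut theorem, max flow = min cut = 5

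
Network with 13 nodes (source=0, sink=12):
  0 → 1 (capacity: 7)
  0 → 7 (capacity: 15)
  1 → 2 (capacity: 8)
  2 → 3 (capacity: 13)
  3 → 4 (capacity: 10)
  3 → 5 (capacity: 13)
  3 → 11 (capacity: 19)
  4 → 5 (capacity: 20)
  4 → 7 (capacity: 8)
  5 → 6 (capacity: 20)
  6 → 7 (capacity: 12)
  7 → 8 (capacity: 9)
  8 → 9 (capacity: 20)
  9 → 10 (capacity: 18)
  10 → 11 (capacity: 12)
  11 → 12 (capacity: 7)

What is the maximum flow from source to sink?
Maximum flow = 7

Max flow: 7

Flow assignment:
  0 → 7: 7/15
  7 → 8: 7/9
  8 → 9: 7/20
  9 → 10: 7/18
  10 → 11: 7/12
  11 → 12: 7/7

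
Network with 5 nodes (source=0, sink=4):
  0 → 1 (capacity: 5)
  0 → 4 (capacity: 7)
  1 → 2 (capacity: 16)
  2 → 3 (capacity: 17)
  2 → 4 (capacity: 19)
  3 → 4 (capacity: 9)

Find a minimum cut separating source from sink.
Min cut value = 12, edges: (0,1), (0,4)

Min cut value: 12
Partition: S = [0], T = [1, 2, 3, 4]
Cut edges: (0,1), (0,4)

By max-flow min-cut theorem, max flow = min cut = 12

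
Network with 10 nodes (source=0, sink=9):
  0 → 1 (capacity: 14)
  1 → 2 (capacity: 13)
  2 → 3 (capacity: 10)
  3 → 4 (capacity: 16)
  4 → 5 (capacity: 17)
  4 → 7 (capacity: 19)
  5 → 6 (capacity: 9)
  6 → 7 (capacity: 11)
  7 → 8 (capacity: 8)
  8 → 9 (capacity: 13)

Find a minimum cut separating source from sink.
Min cut value = 8, edges: (7,8)

Min cut value: 8
Partition: S = [0, 1, 2, 3, 4, 5, 6, 7], T = [8, 9]
Cut edges: (7,8)

By max-flow min-cut theorem, max flow = min cut = 8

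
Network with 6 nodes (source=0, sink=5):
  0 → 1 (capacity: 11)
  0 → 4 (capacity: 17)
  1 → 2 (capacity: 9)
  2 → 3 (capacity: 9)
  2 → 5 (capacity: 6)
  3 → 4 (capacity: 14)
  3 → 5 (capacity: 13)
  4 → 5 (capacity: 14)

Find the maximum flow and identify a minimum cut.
Max flow = 23, Min cut edges: (1,2), (4,5)

Maximum flow: 23
Minimum cut: (1,2), (4,5)
Partition: S = [0, 1, 4], T = [2, 3, 5]

Max-flow min-cut theorem verified: both equal 23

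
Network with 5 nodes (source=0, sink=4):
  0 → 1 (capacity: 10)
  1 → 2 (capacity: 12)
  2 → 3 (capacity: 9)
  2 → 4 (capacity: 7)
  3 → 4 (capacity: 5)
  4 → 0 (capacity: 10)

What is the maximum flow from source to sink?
Maximum flow = 10

Max flow: 10

Flow assignment:
  0 → 1: 10/10
  1 → 2: 10/12
  2 → 3: 3/9
  2 → 4: 7/7
  3 → 4: 3/5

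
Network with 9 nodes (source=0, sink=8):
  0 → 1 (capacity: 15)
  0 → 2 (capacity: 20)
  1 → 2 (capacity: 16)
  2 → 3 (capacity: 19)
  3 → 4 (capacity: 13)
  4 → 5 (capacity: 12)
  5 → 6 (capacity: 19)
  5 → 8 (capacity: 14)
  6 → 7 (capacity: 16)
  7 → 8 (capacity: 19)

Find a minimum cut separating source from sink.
Min cut value = 12, edges: (4,5)

Min cut value: 12
Partition: S = [0, 1, 2, 3, 4], T = [5, 6, 7, 8]
Cut edges: (4,5)

By max-flow min-cut theorem, max flow = min cut = 12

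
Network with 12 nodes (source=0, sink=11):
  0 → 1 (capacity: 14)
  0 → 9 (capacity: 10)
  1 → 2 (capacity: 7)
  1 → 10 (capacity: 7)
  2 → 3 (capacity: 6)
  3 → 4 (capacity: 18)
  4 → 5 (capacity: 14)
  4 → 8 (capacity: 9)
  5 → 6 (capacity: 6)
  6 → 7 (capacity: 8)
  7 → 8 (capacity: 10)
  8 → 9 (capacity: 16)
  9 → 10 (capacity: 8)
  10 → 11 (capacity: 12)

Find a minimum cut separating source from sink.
Min cut value = 12, edges: (10,11)

Min cut value: 12
Partition: S = [0, 1, 2, 3, 4, 5, 6, 7, 8, 9, 10], T = [11]
Cut edges: (10,11)

By max-flow min-cut theorem, max flow = min cut = 12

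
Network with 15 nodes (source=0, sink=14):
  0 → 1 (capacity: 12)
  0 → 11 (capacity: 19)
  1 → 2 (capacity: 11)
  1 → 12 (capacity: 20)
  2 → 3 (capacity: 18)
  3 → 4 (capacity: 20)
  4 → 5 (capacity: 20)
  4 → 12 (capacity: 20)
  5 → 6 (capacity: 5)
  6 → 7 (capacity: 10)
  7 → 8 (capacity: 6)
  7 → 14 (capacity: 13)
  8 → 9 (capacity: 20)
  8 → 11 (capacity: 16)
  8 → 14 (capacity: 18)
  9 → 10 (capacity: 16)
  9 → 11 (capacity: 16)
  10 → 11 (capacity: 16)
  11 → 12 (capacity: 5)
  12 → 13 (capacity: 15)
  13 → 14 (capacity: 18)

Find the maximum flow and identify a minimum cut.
Max flow = 17, Min cut edges: (0,1), (11,12)

Maximum flow: 17
Minimum cut: (0,1), (11,12)
Partition: S = [0, 9, 10, 11], T = [1, 2, 3, 4, 5, 6, 7, 8, 12, 13, 14]

Max-flow min-cut theorem verified: both equal 17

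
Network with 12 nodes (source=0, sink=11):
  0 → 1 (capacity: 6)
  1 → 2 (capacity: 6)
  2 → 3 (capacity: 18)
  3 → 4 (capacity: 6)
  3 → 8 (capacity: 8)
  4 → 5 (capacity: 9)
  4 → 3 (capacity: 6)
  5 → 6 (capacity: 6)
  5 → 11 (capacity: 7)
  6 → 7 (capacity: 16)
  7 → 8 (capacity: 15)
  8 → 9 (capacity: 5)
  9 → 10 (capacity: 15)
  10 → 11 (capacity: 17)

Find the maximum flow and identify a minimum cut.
Max flow = 6, Min cut edges: (1,2)

Maximum flow: 6
Minimum cut: (1,2)
Partition: S = [0, 1], T = [2, 3, 4, 5, 6, 7, 8, 9, 10, 11]

Max-flow min-cut theorem verified: both equal 6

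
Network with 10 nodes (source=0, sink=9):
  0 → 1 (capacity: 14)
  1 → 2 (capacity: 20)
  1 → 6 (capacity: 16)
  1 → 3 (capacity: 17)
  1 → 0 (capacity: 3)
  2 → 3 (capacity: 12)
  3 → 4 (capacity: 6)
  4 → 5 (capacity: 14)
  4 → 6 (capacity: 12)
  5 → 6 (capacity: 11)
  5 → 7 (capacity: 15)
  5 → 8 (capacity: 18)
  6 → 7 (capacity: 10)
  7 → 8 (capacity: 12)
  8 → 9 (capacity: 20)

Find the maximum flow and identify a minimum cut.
Max flow = 14, Min cut edges: (0,1)

Maximum flow: 14
Minimum cut: (0,1)
Partition: S = [0], T = [1, 2, 3, 4, 5, 6, 7, 8, 9]

Max-flow min-cut theorem verified: both equal 14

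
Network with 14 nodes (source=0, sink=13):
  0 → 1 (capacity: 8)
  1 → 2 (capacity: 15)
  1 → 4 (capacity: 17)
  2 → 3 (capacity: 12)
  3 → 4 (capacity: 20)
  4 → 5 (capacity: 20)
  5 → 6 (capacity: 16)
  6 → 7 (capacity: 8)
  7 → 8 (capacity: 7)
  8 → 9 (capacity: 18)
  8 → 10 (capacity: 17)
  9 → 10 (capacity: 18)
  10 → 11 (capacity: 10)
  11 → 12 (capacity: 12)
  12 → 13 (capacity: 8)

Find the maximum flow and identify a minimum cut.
Max flow = 7, Min cut edges: (7,8)

Maximum flow: 7
Minimum cut: (7,8)
Partition: S = [0, 1, 2, 3, 4, 5, 6, 7], T = [8, 9, 10, 11, 12, 13]

Max-flow min-cut theorem verified: both equal 7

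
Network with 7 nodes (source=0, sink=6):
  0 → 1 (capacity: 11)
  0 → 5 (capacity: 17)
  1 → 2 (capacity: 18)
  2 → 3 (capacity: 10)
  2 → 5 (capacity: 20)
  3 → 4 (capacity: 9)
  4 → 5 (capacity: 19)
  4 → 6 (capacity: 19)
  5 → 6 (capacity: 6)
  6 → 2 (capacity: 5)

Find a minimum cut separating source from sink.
Min cut value = 15, edges: (3,4), (5,6)

Min cut value: 15
Partition: S = [0, 1, 2, 3, 5], T = [4, 6]
Cut edges: (3,4), (5,6)

By max-flow min-cut theorem, max flow = min cut = 15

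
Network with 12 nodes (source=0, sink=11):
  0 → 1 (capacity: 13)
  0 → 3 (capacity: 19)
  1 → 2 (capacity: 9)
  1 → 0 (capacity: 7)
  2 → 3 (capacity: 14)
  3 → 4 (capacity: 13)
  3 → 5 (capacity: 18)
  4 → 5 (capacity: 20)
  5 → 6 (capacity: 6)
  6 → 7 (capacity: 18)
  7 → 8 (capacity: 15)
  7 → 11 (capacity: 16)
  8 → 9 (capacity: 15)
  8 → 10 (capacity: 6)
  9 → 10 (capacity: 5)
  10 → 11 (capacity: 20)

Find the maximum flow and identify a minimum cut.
Max flow = 6, Min cut edges: (5,6)

Maximum flow: 6
Minimum cut: (5,6)
Partition: S = [0, 1, 2, 3, 4, 5], T = [6, 7, 8, 9, 10, 11]

Max-flow min-cut theorem verified: both equal 6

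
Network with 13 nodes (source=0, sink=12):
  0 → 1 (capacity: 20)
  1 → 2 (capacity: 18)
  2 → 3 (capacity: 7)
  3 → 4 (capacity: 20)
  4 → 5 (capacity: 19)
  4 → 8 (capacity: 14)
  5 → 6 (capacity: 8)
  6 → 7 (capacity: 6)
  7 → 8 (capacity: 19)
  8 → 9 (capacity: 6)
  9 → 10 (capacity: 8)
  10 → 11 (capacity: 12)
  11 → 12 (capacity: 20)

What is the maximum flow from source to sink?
Maximum flow = 6

Max flow: 6

Flow assignment:
  0 → 1: 6/20
  1 → 2: 6/18
  2 → 3: 6/7
  3 → 4: 6/20
  4 → 8: 6/14
  8 → 9: 6/6
  9 → 10: 6/8
  10 → 11: 6/12
  11 → 12: 6/20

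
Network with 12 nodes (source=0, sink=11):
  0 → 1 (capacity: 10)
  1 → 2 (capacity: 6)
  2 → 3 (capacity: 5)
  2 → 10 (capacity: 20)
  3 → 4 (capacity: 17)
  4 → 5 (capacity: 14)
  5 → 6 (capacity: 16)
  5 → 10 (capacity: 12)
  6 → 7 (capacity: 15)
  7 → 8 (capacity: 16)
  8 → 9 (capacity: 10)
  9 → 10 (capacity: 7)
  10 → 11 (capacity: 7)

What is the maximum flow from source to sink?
Maximum flow = 6

Max flow: 6

Flow assignment:
  0 → 1: 6/10
  1 → 2: 6/6
  2 → 10: 6/20
  10 → 11: 6/7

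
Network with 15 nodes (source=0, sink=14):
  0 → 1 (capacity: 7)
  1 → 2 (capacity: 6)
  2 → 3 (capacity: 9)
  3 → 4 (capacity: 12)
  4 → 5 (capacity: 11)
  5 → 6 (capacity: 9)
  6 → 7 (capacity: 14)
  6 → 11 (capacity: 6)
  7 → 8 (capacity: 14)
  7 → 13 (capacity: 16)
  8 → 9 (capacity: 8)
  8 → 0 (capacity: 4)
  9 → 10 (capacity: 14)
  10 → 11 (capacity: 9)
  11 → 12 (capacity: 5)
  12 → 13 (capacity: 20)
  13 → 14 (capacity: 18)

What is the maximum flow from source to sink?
Maximum flow = 6

Max flow: 6

Flow assignment:
  0 → 1: 6/7
  1 → 2: 6/6
  2 → 3: 6/9
  3 → 4: 6/12
  4 → 5: 6/11
  5 → 6: 6/9
  6 → 7: 6/14
  7 → 13: 6/16
  13 → 14: 6/18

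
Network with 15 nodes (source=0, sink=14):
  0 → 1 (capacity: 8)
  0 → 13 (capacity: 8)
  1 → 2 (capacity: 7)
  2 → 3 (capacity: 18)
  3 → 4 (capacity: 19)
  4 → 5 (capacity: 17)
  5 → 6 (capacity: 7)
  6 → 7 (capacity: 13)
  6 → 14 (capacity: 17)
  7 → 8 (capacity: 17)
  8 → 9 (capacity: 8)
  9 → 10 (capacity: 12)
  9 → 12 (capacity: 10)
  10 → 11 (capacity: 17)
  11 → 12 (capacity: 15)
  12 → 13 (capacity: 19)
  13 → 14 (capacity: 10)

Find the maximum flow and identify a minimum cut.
Max flow = 15, Min cut edges: (0,13), (5,6)

Maximum flow: 15
Minimum cut: (0,13), (5,6)
Partition: S = [0, 1, 2, 3, 4, 5], T = [6, 7, 8, 9, 10, 11, 12, 13, 14]

Max-flow min-cut theorem verified: both equal 15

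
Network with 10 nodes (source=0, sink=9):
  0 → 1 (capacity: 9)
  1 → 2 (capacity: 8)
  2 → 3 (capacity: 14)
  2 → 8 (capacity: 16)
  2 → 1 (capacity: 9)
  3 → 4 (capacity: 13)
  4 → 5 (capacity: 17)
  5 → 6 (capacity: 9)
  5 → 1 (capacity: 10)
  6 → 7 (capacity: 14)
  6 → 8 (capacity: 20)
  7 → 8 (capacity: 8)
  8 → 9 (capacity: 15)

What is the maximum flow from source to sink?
Maximum flow = 8

Max flow: 8

Flow assignment:
  0 → 1: 8/9
  1 → 2: 8/8
  2 → 8: 8/16
  8 → 9: 8/15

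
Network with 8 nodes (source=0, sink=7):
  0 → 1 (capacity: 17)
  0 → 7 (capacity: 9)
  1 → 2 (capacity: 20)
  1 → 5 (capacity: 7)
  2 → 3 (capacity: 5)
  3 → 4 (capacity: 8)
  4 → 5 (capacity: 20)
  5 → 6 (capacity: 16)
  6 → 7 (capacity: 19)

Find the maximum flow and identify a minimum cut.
Max flow = 21, Min cut edges: (0,7), (1,5), (2,3)

Maximum flow: 21
Minimum cut: (0,7), (1,5), (2,3)
Partition: S = [0, 1, 2], T = [3, 4, 5, 6, 7]

Max-flow min-cut theorem verified: both equal 21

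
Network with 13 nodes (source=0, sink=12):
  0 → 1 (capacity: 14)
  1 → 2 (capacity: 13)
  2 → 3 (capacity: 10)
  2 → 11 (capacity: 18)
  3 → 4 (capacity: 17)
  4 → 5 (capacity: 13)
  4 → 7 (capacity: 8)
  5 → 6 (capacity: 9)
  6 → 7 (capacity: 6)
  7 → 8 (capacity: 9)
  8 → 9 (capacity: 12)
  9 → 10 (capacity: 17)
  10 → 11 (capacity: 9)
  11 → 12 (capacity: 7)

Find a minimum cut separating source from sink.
Min cut value = 7, edges: (11,12)

Min cut value: 7
Partition: S = [0, 1, 2, 3, 4, 5, 6, 7, 8, 9, 10, 11], T = [12]
Cut edges: (11,12)

By max-flow min-cut theorem, max flow = min cut = 7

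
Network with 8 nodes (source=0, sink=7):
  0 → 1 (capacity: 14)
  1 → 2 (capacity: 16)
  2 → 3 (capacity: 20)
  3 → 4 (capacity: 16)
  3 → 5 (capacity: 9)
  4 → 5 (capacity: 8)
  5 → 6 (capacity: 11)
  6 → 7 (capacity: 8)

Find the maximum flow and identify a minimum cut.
Max flow = 8, Min cut edges: (6,7)

Maximum flow: 8
Minimum cut: (6,7)
Partition: S = [0, 1, 2, 3, 4, 5, 6], T = [7]

Max-flow min-cut theorem verified: both equal 8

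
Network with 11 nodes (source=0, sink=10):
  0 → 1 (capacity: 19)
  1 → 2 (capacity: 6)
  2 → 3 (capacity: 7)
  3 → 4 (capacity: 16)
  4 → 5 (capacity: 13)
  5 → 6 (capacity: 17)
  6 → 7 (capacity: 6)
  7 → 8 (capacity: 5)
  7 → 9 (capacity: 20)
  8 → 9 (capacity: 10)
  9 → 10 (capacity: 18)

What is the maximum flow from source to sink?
Maximum flow = 6

Max flow: 6

Flow assignment:
  0 → 1: 6/19
  1 → 2: 6/6
  2 → 3: 6/7
  3 → 4: 6/16
  4 → 5: 6/13
  5 → 6: 6/17
  6 → 7: 6/6
  7 → 9: 6/20
  9 → 10: 6/18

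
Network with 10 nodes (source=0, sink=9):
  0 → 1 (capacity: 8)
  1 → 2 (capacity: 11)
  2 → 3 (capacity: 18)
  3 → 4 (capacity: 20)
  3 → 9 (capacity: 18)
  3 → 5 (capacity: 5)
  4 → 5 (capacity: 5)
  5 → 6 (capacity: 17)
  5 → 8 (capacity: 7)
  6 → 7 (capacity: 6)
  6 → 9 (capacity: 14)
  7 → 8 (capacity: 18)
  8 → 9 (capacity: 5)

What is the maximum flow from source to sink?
Maximum flow = 8

Max flow: 8

Flow assignment:
  0 → 1: 8/8
  1 → 2: 8/11
  2 → 3: 8/18
  3 → 9: 8/18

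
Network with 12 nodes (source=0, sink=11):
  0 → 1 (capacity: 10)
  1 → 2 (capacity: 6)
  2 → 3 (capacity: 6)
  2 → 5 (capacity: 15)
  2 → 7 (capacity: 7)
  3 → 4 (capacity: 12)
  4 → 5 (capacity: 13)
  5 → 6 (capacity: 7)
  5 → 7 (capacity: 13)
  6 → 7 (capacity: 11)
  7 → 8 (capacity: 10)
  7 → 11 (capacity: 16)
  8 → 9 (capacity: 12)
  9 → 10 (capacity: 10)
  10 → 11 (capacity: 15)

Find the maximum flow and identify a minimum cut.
Max flow = 6, Min cut edges: (1,2)

Maximum flow: 6
Minimum cut: (1,2)
Partition: S = [0, 1], T = [2, 3, 4, 5, 6, 7, 8, 9, 10, 11]

Max-flow min-cut theorem verified: both equal 6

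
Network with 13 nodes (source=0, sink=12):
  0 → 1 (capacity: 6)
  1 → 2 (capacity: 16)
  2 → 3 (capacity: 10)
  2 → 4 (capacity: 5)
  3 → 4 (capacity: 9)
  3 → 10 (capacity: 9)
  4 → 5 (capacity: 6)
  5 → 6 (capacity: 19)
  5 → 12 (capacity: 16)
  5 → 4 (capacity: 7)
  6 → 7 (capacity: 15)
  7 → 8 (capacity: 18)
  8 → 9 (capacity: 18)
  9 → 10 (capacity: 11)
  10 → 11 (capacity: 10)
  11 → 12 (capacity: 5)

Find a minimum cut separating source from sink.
Min cut value = 6, edges: (0,1)

Min cut value: 6
Partition: S = [0], T = [1, 2, 3, 4, 5, 6, 7, 8, 9, 10, 11, 12]
Cut edges: (0,1)

By max-flow min-cut theorem, max flow = min cut = 6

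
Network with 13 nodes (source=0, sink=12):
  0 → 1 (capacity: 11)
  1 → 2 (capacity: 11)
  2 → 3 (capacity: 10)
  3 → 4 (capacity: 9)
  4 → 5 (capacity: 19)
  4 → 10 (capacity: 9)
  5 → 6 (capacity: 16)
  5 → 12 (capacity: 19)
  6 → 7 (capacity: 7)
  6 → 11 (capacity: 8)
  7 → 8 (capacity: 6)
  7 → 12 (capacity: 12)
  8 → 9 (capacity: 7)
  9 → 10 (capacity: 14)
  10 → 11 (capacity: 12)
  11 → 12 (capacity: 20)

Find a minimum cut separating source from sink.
Min cut value = 9, edges: (3,4)

Min cut value: 9
Partition: S = [0, 1, 2, 3], T = [4, 5, 6, 7, 8, 9, 10, 11, 12]
Cut edges: (3,4)

By max-flow min-cut theorem, max flow = min cut = 9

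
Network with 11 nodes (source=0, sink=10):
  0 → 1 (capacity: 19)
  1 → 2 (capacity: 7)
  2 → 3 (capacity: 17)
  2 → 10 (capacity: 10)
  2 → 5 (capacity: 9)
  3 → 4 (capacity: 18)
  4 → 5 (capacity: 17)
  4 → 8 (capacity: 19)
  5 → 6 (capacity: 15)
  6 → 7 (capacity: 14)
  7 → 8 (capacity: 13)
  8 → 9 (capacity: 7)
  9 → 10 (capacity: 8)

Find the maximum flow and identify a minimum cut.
Max flow = 7, Min cut edges: (1,2)

Maximum flow: 7
Minimum cut: (1,2)
Partition: S = [0, 1], T = [2, 3, 4, 5, 6, 7, 8, 9, 10]

Max-flow min-cut theorem verified: both equal 7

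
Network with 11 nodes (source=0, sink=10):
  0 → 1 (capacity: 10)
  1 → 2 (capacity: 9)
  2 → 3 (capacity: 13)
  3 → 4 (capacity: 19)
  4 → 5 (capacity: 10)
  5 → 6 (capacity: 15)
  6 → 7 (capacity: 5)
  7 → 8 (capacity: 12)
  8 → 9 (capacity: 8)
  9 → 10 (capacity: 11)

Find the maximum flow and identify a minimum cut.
Max flow = 5, Min cut edges: (6,7)

Maximum flow: 5
Minimum cut: (6,7)
Partition: S = [0, 1, 2, 3, 4, 5, 6], T = [7, 8, 9, 10]

Max-flow min-cut theorem verified: both equal 5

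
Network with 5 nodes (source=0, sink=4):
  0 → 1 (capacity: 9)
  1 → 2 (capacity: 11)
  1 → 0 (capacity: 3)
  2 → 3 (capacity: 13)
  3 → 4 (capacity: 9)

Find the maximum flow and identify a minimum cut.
Max flow = 9, Min cut edges: (3,4)

Maximum flow: 9
Minimum cut: (3,4)
Partition: S = [0, 1, 2, 3], T = [4]

Max-flow min-cut theorem verified: both equal 9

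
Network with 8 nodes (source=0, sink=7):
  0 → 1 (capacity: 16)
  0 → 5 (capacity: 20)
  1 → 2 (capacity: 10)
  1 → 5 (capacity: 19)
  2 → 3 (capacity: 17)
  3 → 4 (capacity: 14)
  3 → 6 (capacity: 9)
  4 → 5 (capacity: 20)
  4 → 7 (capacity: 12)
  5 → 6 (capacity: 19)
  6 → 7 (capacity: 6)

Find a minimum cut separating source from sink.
Min cut value = 16, edges: (1,2), (6,7)

Min cut value: 16
Partition: S = [0, 1, 5, 6], T = [2, 3, 4, 7]
Cut edges: (1,2), (6,7)

By max-flow min-cut theorem, max flow = min cut = 16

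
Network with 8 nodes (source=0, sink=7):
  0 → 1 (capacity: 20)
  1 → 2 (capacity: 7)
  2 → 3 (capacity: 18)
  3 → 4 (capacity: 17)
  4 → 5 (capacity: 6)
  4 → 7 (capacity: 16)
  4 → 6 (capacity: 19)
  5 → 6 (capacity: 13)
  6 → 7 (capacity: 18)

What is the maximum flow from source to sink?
Maximum flow = 7

Max flow: 7

Flow assignment:
  0 → 1: 7/20
  1 → 2: 7/7
  2 → 3: 7/18
  3 → 4: 7/17
  4 → 7: 7/16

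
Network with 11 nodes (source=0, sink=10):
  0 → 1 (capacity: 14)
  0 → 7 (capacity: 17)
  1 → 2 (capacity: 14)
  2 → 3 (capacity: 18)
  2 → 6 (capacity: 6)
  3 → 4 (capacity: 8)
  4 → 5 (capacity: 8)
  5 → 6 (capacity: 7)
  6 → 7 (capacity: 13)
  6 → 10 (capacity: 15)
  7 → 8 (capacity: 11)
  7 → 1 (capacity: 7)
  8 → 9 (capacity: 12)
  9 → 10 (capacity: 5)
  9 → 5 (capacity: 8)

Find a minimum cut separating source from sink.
Min cut value = 18, edges: (2,6), (5,6), (9,10)

Min cut value: 18
Partition: S = [0, 1, 2, 3, 4, 5, 7, 8, 9], T = [6, 10]
Cut edges: (2,6), (5,6), (9,10)

By max-flow min-cut theorem, max flow = min cut = 18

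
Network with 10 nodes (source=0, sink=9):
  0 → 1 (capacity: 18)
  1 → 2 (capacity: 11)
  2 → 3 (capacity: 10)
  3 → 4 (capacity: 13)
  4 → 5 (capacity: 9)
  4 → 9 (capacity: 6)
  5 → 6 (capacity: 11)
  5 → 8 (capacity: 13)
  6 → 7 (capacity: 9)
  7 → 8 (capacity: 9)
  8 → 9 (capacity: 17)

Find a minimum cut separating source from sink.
Min cut value = 10, edges: (2,3)

Min cut value: 10
Partition: S = [0, 1, 2], T = [3, 4, 5, 6, 7, 8, 9]
Cut edges: (2,3)

By max-flow min-cut theorem, max flow = min cut = 10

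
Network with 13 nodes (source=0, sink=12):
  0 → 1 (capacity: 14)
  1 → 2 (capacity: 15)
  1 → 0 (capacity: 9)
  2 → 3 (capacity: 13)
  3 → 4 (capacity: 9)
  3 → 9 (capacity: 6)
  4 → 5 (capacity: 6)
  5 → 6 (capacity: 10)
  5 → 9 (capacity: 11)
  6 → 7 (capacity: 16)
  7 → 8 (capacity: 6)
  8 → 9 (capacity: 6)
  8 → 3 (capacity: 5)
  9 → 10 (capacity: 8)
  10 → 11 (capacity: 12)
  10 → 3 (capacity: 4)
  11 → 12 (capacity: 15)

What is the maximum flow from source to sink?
Maximum flow = 8

Max flow: 8

Flow assignment:
  0 → 1: 8/14
  1 → 2: 8/15
  2 → 3: 8/13
  3 → 4: 6/9
  3 → 9: 2/6
  4 → 5: 6/6
  5 → 9: 6/11
  9 → 10: 8/8
  10 → 11: 8/12
  11 → 12: 8/15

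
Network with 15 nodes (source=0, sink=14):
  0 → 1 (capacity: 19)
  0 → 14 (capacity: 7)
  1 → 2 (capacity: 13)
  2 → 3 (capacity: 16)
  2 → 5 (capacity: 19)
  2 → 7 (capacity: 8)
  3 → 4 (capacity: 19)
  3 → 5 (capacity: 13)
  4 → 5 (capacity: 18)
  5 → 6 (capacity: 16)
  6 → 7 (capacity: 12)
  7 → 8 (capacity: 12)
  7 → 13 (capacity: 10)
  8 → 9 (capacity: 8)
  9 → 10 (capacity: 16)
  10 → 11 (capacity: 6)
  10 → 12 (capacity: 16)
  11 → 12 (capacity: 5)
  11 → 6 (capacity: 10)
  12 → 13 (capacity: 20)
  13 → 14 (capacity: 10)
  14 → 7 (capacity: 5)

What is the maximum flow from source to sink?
Maximum flow = 17

Max flow: 17

Flow assignment:
  0 → 1: 10/19
  0 → 14: 7/7
  1 → 2: 10/13
  2 → 5: 5/19
  2 → 7: 5/8
  5 → 6: 5/16
  6 → 7: 5/12
  7 → 8: 3/12
  7 → 13: 7/10
  8 → 9: 3/8
  9 → 10: 3/16
  10 → 12: 3/16
  12 → 13: 3/20
  13 → 14: 10/10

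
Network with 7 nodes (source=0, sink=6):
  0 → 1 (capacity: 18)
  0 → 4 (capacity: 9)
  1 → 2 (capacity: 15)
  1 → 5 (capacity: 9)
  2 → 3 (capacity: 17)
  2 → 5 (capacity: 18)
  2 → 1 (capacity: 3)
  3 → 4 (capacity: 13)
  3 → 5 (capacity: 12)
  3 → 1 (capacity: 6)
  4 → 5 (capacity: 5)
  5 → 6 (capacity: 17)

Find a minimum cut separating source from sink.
Min cut value = 17, edges: (5,6)

Min cut value: 17
Partition: S = [0, 1, 2, 3, 4, 5], T = [6]
Cut edges: (5,6)

By max-flow min-cut theorem, max flow = min cut = 17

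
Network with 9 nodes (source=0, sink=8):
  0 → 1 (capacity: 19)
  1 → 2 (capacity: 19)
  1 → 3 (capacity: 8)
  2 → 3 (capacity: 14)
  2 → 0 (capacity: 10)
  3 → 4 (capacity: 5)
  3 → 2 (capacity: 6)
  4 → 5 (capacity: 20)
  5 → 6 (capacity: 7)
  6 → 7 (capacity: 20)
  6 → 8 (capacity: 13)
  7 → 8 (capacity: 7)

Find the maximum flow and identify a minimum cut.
Max flow = 5, Min cut edges: (3,4)

Maximum flow: 5
Minimum cut: (3,4)
Partition: S = [0, 1, 2, 3], T = [4, 5, 6, 7, 8]

Max-flow min-cut theorem verified: both equal 5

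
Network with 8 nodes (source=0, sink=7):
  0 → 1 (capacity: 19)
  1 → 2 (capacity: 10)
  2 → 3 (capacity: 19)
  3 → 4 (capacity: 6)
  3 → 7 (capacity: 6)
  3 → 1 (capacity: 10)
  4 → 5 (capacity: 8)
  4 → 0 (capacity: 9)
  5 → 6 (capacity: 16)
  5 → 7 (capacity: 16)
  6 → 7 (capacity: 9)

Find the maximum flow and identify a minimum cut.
Max flow = 10, Min cut edges: (1,2)

Maximum flow: 10
Minimum cut: (1,2)
Partition: S = [0, 1], T = [2, 3, 4, 5, 6, 7]

Max-flow min-cut theorem verified: both equal 10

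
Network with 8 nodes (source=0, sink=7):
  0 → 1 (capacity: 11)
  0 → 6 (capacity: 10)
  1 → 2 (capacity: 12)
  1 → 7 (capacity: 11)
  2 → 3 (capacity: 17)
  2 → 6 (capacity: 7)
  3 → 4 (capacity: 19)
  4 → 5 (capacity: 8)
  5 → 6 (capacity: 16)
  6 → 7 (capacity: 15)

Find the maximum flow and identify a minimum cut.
Max flow = 21, Min cut edges: (0,1), (0,6)

Maximum flow: 21
Minimum cut: (0,1), (0,6)
Partition: S = [0], T = [1, 2, 3, 4, 5, 6, 7]

Max-flow min-cut theorem verified: both equal 21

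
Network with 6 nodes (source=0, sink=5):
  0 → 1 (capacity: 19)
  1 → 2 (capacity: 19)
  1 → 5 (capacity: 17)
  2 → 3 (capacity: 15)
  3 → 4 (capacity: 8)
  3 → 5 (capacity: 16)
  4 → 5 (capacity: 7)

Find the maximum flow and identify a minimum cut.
Max flow = 19, Min cut edges: (0,1)

Maximum flow: 19
Minimum cut: (0,1)
Partition: S = [0], T = [1, 2, 3, 4, 5]

Max-flow min-cut theorem verified: both equal 19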